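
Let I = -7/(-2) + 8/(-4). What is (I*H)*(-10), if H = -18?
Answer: 270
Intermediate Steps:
I = 3/2 (I = -7*(-½) + 8*(-¼) = 7/2 - 2 = 3/2 ≈ 1.5000)
(I*H)*(-10) = ((3/2)*(-18))*(-10) = -27*(-10) = 270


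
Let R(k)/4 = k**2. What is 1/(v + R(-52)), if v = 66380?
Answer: 1/77196 ≈ 1.2954e-5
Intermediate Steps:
R(k) = 4*k**2
1/(v + R(-52)) = 1/(66380 + 4*(-52)**2) = 1/(66380 + 4*2704) = 1/(66380 + 10816) = 1/77196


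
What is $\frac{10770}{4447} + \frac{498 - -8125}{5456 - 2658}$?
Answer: $\frac{68480941}{12442706} \approx 5.5037$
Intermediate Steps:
$\frac{10770}{4447} + \frac{498 - -8125}{5456 - 2658} = 10770 \cdot \frac{1}{4447} + \frac{498 + 8125}{5456 - 2658} = \frac{10770}{4447} + \frac{8623}{2798} = \frac{68480941}{12442706}$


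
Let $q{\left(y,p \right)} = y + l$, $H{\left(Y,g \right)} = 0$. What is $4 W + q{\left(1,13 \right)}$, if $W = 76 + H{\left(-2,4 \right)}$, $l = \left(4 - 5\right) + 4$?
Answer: $308$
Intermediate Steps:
$l = 3$ ($l = -1 + 4 = 3$)
$q{\left(y,p \right)} = 3 + y$ ($q{\left(y,p \right)} = y + 3 = 3 + y$)
$W = 76$ ($W = 76 + 0 = 76$)
$4 W + q{\left(1,13 \right)} = 4 \cdot 76 + \left(3 + 1\right) = 304 + 4 = 308$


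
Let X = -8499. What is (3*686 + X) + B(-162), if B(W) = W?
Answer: -6603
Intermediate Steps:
(3*686 + X) + B(-162) = (3*686 - 8499) - 162 = (2058 - 8499) - 162 = -6441 - 162 = -6603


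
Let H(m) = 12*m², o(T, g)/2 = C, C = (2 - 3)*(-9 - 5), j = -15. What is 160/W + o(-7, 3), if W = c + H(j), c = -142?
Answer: 35892/1279 ≈ 28.063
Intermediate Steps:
C = 14 (C = -1*(-14) = 14)
o(T, g) = 28 (o(T, g) = 2*14 = 28)
W = 2558 (W = -142 + 12*(-15)² = -142 + 12*225 = -142 + 2700 = 2558)
160/W + o(-7, 3) = 160/2558 + 28 = 160*(1/2558) + 28 = 80/1279 + 28 = 35892/1279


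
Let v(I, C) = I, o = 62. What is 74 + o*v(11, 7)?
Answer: 756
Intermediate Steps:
74 + o*v(11, 7) = 74 + 62*11 = 74 + 682 = 756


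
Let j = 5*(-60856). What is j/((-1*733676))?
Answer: 76070/183419 ≈ 0.41473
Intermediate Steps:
j = -304280
j/((-1*733676)) = -304280/((-1*733676)) = -304280/(-733676) = -304280*(-1/733676) = 76070/183419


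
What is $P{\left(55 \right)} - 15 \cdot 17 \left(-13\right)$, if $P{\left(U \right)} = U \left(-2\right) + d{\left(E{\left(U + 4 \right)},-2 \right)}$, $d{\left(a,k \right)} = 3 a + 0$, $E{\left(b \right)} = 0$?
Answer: $3205$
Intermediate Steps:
$d{\left(a,k \right)} = 3 a$
$P{\left(U \right)} = - 2 U$ ($P{\left(U \right)} = U \left(-2\right) + 3 \cdot 0 = - 2 U + 0 = - 2 U$)
$P{\left(55 \right)} - 15 \cdot 17 \left(-13\right) = \left(-2\right) 55 - 15 \cdot 17 \left(-13\right) = -110 - 255 \left(-13\right) = -110 - -3315 = -110 + 3315 = 3205$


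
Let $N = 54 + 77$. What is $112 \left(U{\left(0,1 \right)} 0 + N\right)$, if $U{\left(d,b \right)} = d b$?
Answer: $14672$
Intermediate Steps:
$U{\left(d,b \right)} = b d$
$N = 131$
$112 \left(U{\left(0,1 \right)} 0 + N\right) = 112 \left(1 \cdot 0 \cdot 0 + 131\right) = 112 \left(0 \cdot 0 + 131\right) = 112 \left(0 + 131\right) = 112 \cdot 131 = 14672$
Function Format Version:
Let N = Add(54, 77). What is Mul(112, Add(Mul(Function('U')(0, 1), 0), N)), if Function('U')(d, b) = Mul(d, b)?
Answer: 14672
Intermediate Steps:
Function('U')(d, b) = Mul(b, d)
N = 131
Mul(112, Add(Mul(Function('U')(0, 1), 0), N)) = Mul(112, Add(Mul(Mul(1, 0), 0), 131)) = Mul(112, Add(Mul(0, 0), 131)) = Mul(112, Add(0, 131)) = Mul(112, 131) = 14672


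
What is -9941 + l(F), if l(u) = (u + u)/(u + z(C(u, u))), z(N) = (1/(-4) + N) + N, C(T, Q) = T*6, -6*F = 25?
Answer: -6491373/653 ≈ -9940.8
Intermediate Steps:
F = -25/6 (F = -⅙*25 = -25/6 ≈ -4.1667)
C(T, Q) = 6*T
z(N) = -¼ + 2*N (z(N) = (-¼ + N) + N = -¼ + 2*N)
l(u) = 2*u/(-¼ + 13*u) (l(u) = (u + u)/(u + (-¼ + 2*(6*u))) = (2*u)/(u + (-¼ + 12*u)) = (2*u)/(-¼ + 13*u) = 2*u/(-¼ + 13*u))
-9941 + l(F) = -9941 + 8*(-25/6)/(-1 + 52*(-25/6)) = -9941 + 8*(-25/6)/(-1 - 650/3) = -9941 + 8*(-25/6)/(-653/3) = -9941 + 8*(-25/6)*(-3/653) = -9941 + 100/653 = -6491373/653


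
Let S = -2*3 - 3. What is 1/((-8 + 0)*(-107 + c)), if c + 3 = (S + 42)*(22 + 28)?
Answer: -1/12320 ≈ -8.1169e-5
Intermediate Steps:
S = -9 (S = -6 - 3 = -9)
c = 1647 (c = -3 + (-9 + 42)*(22 + 28) = -3 + 33*50 = -3 + 1650 = 1647)
1/((-8 + 0)*(-107 + c)) = 1/((-8 + 0)*(-107 + 1647)) = 1/(-8*1540) = -⅛*1/1540 = -1/12320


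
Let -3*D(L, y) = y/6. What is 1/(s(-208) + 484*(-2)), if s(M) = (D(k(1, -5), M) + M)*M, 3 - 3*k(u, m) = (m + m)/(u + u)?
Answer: 9/359032 ≈ 2.5067e-5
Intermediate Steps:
k(u, m) = 1 - m/(3*u) (k(u, m) = 1 - (m + m)/(3*(u + u)) = 1 - 2*m/(3*(2*u)) = 1 - 2*m*1/(2*u)/3 = 1 - m/(3*u))
D(L, y) = -y/18 (D(L, y) = -y/(3*6) = -y/18)
s(M) = 17*M²/18 (s(M) = (-M/18 + M)*M = (17*M/18)*M = 17*M²/18)
1/(s(-208) + 484*(-2)) = 1/((17/18)*(-208)² + 484*(-2)) = 1/((17/18)*43264 - 968) = 1/(367744/9 - 968) = 1/(359032/9) = 9/359032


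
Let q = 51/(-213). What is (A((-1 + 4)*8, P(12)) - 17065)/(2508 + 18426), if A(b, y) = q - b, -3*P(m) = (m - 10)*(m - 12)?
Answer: -606668/743157 ≈ -0.81634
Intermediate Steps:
q = -17/71 (q = 51*(-1/213) = -17/71 ≈ -0.23944)
P(m) = -(-12 + m)*(-10 + m)/3 (P(m) = -(m - 10)*(m - 12)/3 = -(-10 + m)*(-12 + m)/3 = -(-12 + m)*(-10 + m)/3)
A(b, y) = -17/71 - b
(A((-1 + 4)*8, P(12)) - 17065)/(2508 + 18426) = ((-17/71 - (-1 + 4)*8) - 17065)/(2508 + 18426) = ((-17/71 - 3*8) - 17065)/20934 = ((-17/71 - 1*24) - 17065)*(1/20934) = ((-17/71 - 24) - 17065)*(1/20934) = (-1721/71 - 17065)*(1/20934) = -1213336/71*1/20934 = -606668/743157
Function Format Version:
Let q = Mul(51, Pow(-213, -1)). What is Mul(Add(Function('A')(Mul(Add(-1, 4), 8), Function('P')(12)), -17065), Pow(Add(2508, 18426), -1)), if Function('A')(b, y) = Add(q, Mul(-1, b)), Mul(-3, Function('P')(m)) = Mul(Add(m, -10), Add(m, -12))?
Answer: Rational(-606668, 743157) ≈ -0.81634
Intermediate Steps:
q = Rational(-17, 71) (q = Mul(51, Rational(-1, 213)) = Rational(-17, 71) ≈ -0.23944)
Function('P')(m) = Mul(Rational(-1, 3), Add(-12, m), Add(-10, m)) (Function('P')(m) = Mul(Rational(-1, 3), Mul(Add(m, -10), Add(m, -12))) = Mul(Rational(-1, 3), Mul(Add(-10, m), Add(-12, m))) = Mul(Rational(-1, 3), Mul(Add(-12, m), Add(-10, m))) = Mul(Rational(-1, 3), Add(-12, m), Add(-10, m)))
Function('A')(b, y) = Add(Rational(-17, 71), Mul(-1, b))
Mul(Add(Function('A')(Mul(Add(-1, 4), 8), Function('P')(12)), -17065), Pow(Add(2508, 18426), -1)) = Mul(Add(Add(Rational(-17, 71), Mul(-1, Mul(Add(-1, 4), 8))), -17065), Pow(Add(2508, 18426), -1)) = Mul(Add(Add(Rational(-17, 71), Mul(-1, Mul(3, 8))), -17065), Pow(20934, -1)) = Mul(Add(Add(Rational(-17, 71), Mul(-1, 24)), -17065), Rational(1, 20934)) = Mul(Add(Add(Rational(-17, 71), -24), -17065), Rational(1, 20934)) = Mul(Add(Rational(-1721, 71), -17065), Rational(1, 20934)) = Mul(Rational(-1213336, 71), Rational(1, 20934)) = Rational(-606668, 743157)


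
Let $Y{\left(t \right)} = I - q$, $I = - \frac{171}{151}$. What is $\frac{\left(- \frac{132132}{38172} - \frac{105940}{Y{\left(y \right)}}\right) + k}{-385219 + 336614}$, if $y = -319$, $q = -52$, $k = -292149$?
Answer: $\frac{1437824721904}{237515730181} \approx 6.0536$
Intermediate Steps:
$I = - \frac{171}{151}$ ($I = \left(-171\right) \frac{1}{151} = - \frac{171}{151} \approx -1.1325$)
$Y{\left(t \right)} = \frac{7681}{151}$ ($Y{\left(t \right)} = - \frac{171}{151} - -52 = - \frac{171}{151} + 52 = \frac{7681}{151}$)
$\frac{\left(- \frac{132132}{38172} - \frac{105940}{Y{\left(y \right)}}\right) + k}{-385219 + 336614} = \frac{\left(- \frac{132132}{38172} - \frac{105940}{\frac{7681}{151}}\right) - 292149}{-385219 + 336614} = \frac{\left(\left(-132132\right) \frac{1}{38172} - \frac{15996940}{7681}\right) - 292149}{-48605} = \left(\left(- \frac{11011}{3181} - \frac{15996940}{7681}\right) - 292149\right) \left(- \frac{1}{48605}\right) = \left(- \frac{50970841631}{24433261} - 292149\right) \left(- \frac{1}{48605}\right) = \left(- \frac{7189123609520}{24433261}\right) \left(- \frac{1}{48605}\right) = \frac{1437824721904}{237515730181}$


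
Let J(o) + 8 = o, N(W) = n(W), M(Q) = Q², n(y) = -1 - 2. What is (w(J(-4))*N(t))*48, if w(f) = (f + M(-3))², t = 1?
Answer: -1296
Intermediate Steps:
n(y) = -3
N(W) = -3
J(o) = -8 + o
w(f) = (9 + f)² (w(f) = (f + (-3)²)² = (f + 9)² = (9 + f)²)
(w(J(-4))*N(t))*48 = ((9 + (-8 - 4))²*(-3))*48 = ((9 - 12)²*(-3))*48 = ((-3)²*(-3))*48 = (9*(-3))*48 = -27*48 = -1296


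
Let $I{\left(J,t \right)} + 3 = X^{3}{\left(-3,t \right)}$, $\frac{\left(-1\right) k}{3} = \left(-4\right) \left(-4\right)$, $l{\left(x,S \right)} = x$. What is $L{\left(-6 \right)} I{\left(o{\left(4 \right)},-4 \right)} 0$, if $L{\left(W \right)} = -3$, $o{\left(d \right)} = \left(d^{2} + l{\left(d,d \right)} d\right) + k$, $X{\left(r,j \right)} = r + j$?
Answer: $0$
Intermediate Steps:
$k = -48$ ($k = - 3 \left(\left(-4\right) \left(-4\right)\right) = \left(-3\right) 16 = -48$)
$X{\left(r,j \right)} = j + r$
$o{\left(d \right)} = -48 + 2 d^{2}$ ($o{\left(d \right)} = \left(d^{2} + d d\right) - 48 = \left(d^{2} + d^{2}\right) - 48 = 2 d^{2} - 48 = -48 + 2 d^{2}$)
$I{\left(J,t \right)} = -3 + \left(-3 + t\right)^{3}$ ($I{\left(J,t \right)} = -3 + \left(t - 3\right)^{3} = -3 + \left(-3 + t\right)^{3}$)
$L{\left(-6 \right)} I{\left(o{\left(4 \right)},-4 \right)} 0 = - 3 \left(-3 + \left(-3 - 4\right)^{3}\right) 0 = - 3 \left(-3 + \left(-7\right)^{3}\right) 0 = - 3 \left(-3 - 343\right) 0 = \left(-3\right) \left(-346\right) 0 = 1038 \cdot 0 = 0$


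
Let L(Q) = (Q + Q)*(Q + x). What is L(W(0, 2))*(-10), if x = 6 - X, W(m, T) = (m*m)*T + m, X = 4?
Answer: 0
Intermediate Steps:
W(m, T) = m + T*m**2 (W(m, T) = m**2*T + m = T*m**2 + m = m + T*m**2)
x = 2 (x = 6 - 1*4 = 6 - 4 = 2)
L(Q) = 2*Q*(2 + Q) (L(Q) = (Q + Q)*(Q + 2) = (2*Q)*(2 + Q) = 2*Q*(2 + Q))
L(W(0, 2))*(-10) = (2*(0*(1 + 2*0))*(2 + 0*(1 + 2*0)))*(-10) = (2*(0*(1 + 0))*(2 + 0*(1 + 0)))*(-10) = (2*(0*1)*(2 + 0*1))*(-10) = (2*0*(2 + 0))*(-10) = (2*0*2)*(-10) = 0*(-10) = 0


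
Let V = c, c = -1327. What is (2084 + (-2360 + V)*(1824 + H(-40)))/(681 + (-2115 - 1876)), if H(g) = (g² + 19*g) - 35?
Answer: 9691039/3310 ≈ 2927.8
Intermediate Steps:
V = -1327
H(g) = -35 + g² + 19*g
(2084 + (-2360 + V)*(1824 + H(-40)))/(681 + (-2115 - 1876)) = (2084 + (-2360 - 1327)*(1824 + (-35 + (-40)² + 19*(-40))))/(681 + (-2115 - 1876)) = (2084 - 3687*(1824 + (-35 + 1600 - 760)))/(681 - 3991) = (2084 - 3687*(1824 + 805))/(-3310) = (2084 - 3687*2629)*(-1/3310) = (2084 - 9693123)*(-1/3310) = -9691039*(-1/3310) = 9691039/3310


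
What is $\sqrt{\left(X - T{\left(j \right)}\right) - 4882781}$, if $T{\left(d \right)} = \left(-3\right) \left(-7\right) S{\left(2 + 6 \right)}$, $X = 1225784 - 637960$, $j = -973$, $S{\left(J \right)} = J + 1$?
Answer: $i \sqrt{4295146} \approx 2072.5 i$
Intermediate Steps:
$S{\left(J \right)} = 1 + J$
$X = 587824$
$T{\left(d \right)} = 189$ ($T{\left(d \right)} = \left(-3\right) \left(-7\right) \left(1 + \left(2 + 6\right)\right) = 21 \left(1 + 8\right) = 21 \cdot 9 = 189$)
$\sqrt{\left(X - T{\left(j \right)}\right) - 4882781} = \sqrt{\left(587824 - 189\right) - 4882781} = \sqrt{587635 - 4882781} = \sqrt{-4295146} = i \sqrt{4295146}$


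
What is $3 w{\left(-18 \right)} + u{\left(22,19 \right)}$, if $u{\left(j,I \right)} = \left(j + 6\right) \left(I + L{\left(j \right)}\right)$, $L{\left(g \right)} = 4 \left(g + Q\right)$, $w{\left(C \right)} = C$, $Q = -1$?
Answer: $2830$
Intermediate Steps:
$L{\left(g \right)} = -4 + 4 g$ ($L{\left(g \right)} = 4 \left(g - 1\right) = 4 \left(-1 + g\right) = -4 + 4 g$)
$u{\left(j,I \right)} = \left(6 + j\right) \left(-4 + I + 4 j\right)$ ($u{\left(j,I \right)} = \left(j + 6\right) \left(I + \left(-4 + 4 j\right)\right) = \left(6 + j\right) \left(-4 + I + 4 j\right)$)
$3 w{\left(-18 \right)} + u{\left(22,19 \right)} = 3 \left(-18\right) + \left(-24 + 4 \cdot 22^{2} + 6 \cdot 19 + 20 \cdot 22 + 19 \cdot 22\right) = -54 + \left(-24 + 4 \cdot 484 + 114 + 440 + 418\right) = -54 + \left(-24 + 1936 + 114 + 440 + 418\right) = -54 + 2884 = 2830$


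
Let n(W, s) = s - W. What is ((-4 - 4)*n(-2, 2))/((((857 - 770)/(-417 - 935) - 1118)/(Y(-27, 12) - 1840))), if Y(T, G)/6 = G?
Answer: -4499456/88919 ≈ -50.602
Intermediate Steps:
Y(T, G) = 6*G
((-4 - 4)*n(-2, 2))/((((857 - 770)/(-417 - 935) - 1118)/(Y(-27, 12) - 1840))) = ((-4 - 4)*(2 - 1*(-2)))/((((857 - 770)/(-417 - 935) - 1118)/(6*12 - 1840))) = (-8*(2 + 2))/(((87/(-1352) - 1118)/(72 - 1840))) = (-8*4)/(((87*(-1/1352) - 1118)/(-1768))) = -32/((-87/1352 - 1118)*(-1/1768)) = -32/(-1511623/1352*(-1/1768)) = -32/(88919/140608) = (140608/88919)*(-32) = -4499456/88919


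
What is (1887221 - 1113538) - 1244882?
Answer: -471199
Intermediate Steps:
(1887221 - 1113538) - 1244882 = 773683 - 1244882 = -471199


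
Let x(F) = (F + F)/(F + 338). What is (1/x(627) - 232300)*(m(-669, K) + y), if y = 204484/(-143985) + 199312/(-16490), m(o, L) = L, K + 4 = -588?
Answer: 380723521363333078/2706716421 ≈ 1.4066e+8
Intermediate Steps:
K = -592 (K = -4 - 588 = -592)
x(F) = 2*F/(338 + F) (x(F) = (2*F)/(338 + F) = 2*F/(338 + F))
y = -3206987948/237431265 (y = 204484*(-1/143985) + 199312*(-1/16490) = -204484/143985 - 99656/8245 = -3206987948/237431265 ≈ -13.507)
(1/x(627) - 232300)*(m(-669, K) + y) = (1/(2*627/(338 + 627)) - 232300)*(-592 - 3206987948/237431265) = (1/(2*627/965) - 232300)*(-143766296828/237431265) = (1/(2*627*(1/965)) - 232300)*(-143766296828/237431265) = (1/(1254/965) - 232300)*(-143766296828/237431265) = (965/1254 - 232300)*(-143766296828/237431265) = -291303235/1254*(-143766296828/237431265) = 380723521363333078/2706716421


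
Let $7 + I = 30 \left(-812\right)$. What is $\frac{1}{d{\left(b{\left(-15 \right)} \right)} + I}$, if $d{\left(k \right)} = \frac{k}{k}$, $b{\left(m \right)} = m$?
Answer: $- \frac{1}{24366} \approx -4.1041 \cdot 10^{-5}$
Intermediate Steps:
$d{\left(k \right)} = 1$
$I = -24367$ ($I = -7 + 30 \left(-812\right) = -7 - 24360 = -24367$)
$\frac{1}{d{\left(b{\left(-15 \right)} \right)} + I} = \frac{1}{1 - 24367} = \frac{1}{-24366} = - \frac{1}{24366}$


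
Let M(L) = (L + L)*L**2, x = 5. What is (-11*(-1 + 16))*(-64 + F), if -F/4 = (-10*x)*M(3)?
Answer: -1771440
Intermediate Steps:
M(L) = 2*L**3 (M(L) = (2*L)*L**2 = 2*L**3)
F = 10800 (F = -4*(-10*5)*2*3**3 = -(-200)*2*27 = -(-200)*54 = -4*(-2700) = 10800)
(-11*(-1 + 16))*(-64 + F) = (-11*(-1 + 16))*(-64 + 10800) = -11*15*10736 = -165*10736 = -1771440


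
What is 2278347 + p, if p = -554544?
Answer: 1723803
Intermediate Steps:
2278347 + p = 2278347 - 554544 = 1723803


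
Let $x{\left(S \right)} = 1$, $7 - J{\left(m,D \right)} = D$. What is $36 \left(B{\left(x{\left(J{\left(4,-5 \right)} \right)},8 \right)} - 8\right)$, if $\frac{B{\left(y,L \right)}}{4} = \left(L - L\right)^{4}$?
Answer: $-288$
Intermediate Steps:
$J{\left(m,D \right)} = 7 - D$
$B{\left(y,L \right)} = 0$ ($B{\left(y,L \right)} = 4 \left(L - L\right)^{4} = 4 \cdot 0^{4} = 4 \cdot 0 = 0$)
$36 \left(B{\left(x{\left(J{\left(4,-5 \right)} \right)},8 \right)} - 8\right) = 36 \left(0 - 8\right) = 36 \left(-8\right) = -288$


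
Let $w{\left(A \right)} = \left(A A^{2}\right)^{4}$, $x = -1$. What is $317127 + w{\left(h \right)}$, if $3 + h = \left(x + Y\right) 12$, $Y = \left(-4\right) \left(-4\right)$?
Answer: $945538455146635506592272648$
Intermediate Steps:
$Y = 16$
$h = 177$ ($h = -3 + \left(-1 + 16\right) 12 = -3 + 15 \cdot 12 = -3 + 180 = 177$)
$w{\left(A \right)} = A^{12}$ ($w{\left(A \right)} = \left(A^{3}\right)^{4} = A^{12}$)
$317127 + w{\left(h \right)} = 317127 + 177^{12} = 317127 + 945538455146635506591955521 = 945538455146635506592272648$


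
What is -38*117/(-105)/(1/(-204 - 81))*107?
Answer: -9038718/7 ≈ -1.2912e+6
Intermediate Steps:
-38*117/(-105)/(1/(-204 - 81))*107 = -38*117*(-1/105)/(1/(-285))*107 = -(-1482)/(35*(-1/285))*107 = -(-1482)*(-285)/35*107 = -38*2223/7*107 = -84474/7*107 = -9038718/7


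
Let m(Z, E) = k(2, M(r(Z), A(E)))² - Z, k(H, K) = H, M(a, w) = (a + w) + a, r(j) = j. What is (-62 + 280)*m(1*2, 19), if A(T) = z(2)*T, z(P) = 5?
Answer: 436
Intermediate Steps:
A(T) = 5*T
M(a, w) = w + 2*a
m(Z, E) = 4 - Z (m(Z, E) = 2² - Z = 4 - Z)
(-62 + 280)*m(1*2, 19) = (-62 + 280)*(4 - 2) = 218*(4 - 1*2) = 218*(4 - 2) = 218*2 = 436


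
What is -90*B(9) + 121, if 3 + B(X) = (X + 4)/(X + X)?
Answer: 326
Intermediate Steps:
B(X) = -3 + (4 + X)/(2*X) (B(X) = -3 + (X + 4)/(X + X) = -3 + (4 + X)/((2*X)) = -3 + (4 + X)*(1/(2*X)) = -3 + (4 + X)/(2*X))
-90*B(9) + 121 = -90*(-5/2 + 2/9) + 121 = -90*(-41/18) + 121 = 205 + 121 = 326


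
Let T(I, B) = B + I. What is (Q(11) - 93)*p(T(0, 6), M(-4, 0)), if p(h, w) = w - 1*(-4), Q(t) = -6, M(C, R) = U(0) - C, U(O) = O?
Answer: -792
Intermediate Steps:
M(C, R) = -C (M(C, R) = 0 - C = -C)
p(h, w) = 4 + w (p(h, w) = w + 4 = 4 + w)
(Q(11) - 93)*p(T(0, 6), M(-4, 0)) = (-6 - 93)*(4 - 1*(-4)) = -99*(4 + 4) = -99*8 = -792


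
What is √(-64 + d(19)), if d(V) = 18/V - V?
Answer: I*√29621/19 ≈ 9.0583*I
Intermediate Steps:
d(V) = -V + 18/V
√(-64 + d(19)) = √(-64 + (-1*19 + 18/19)) = √(-64 + (-19 + 18*(1/19))) = √(-64 + (-19 + 18/19)) = √(-64 - 343/19) = √(-1559/19) = I*√29621/19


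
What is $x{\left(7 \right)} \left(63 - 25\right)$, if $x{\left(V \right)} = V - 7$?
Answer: $0$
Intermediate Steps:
$x{\left(V \right)} = -7 + V$ ($x{\left(V \right)} = V - 7 = -7 + V$)
$x{\left(7 \right)} \left(63 - 25\right) = \left(-7 + 7\right) \left(63 - 25\right) = 0 \cdot 38 = 0$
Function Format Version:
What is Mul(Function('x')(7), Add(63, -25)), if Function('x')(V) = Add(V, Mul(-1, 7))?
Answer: 0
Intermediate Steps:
Function('x')(V) = Add(-7, V) (Function('x')(V) = Add(V, -7) = Add(-7, V))
Mul(Function('x')(7), Add(63, -25)) = Mul(Add(-7, 7), Add(63, -25)) = Mul(0, 38) = 0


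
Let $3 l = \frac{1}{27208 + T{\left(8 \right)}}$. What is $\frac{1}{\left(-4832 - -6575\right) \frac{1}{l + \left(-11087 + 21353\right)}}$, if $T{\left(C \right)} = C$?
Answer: $\frac{838198369}{142312464} \approx 5.8898$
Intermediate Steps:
$l = \frac{1}{81648}$ ($l = \frac{1}{3 \left(27208 + 8\right)} = \frac{1}{3 \cdot 27216} = \frac{1}{3} \cdot \frac{1}{27216} = \frac{1}{81648} \approx 1.2248 \cdot 10^{-5}$)
$\frac{1}{\left(-4832 - -6575\right) \frac{1}{l + \left(-11087 + 21353\right)}} = \frac{1}{\left(-4832 - -6575\right) \frac{1}{\frac{1}{81648} + \left(-11087 + 21353\right)}} = \frac{1}{\left(-4832 + 6575\right) \frac{1}{\frac{1}{81648} + 10266}} = \frac{1}{1743 \frac{1}{\frac{838198369}{81648}}} = \frac{1}{1743 \cdot \frac{81648}{838198369}} = \frac{1}{\frac{142312464}{838198369}} = \frac{838198369}{142312464}$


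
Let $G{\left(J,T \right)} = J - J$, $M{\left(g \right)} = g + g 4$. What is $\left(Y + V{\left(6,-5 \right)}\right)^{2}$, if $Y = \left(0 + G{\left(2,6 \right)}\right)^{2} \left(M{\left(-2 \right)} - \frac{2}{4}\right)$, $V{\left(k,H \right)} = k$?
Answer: $36$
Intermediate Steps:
$M{\left(g \right)} = 5 g$ ($M{\left(g \right)} = g + 4 g = 5 g$)
$G{\left(J,T \right)} = 0$
$Y = 0$ ($Y = \left(0 + 0\right)^{2} \left(5 \left(-2\right) - \frac{2}{4}\right) = 0^{2} \left(-10 - \frac{1}{2}\right) = 0 \left(-10 - \frac{1}{2}\right) = 0 \left(- \frac{21}{2}\right) = 0$)
$\left(Y + V{\left(6,-5 \right)}\right)^{2} = \left(0 + 6\right)^{2} = 6^{2} = 36$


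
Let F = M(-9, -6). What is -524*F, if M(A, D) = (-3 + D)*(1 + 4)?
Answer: 23580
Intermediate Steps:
M(A, D) = -15 + 5*D (M(A, D) = (-3 + D)*5 = -15 + 5*D)
F = -45 (F = -15 + 5*(-6) = -15 - 30 = -45)
-524*F = -524*(-45) = 23580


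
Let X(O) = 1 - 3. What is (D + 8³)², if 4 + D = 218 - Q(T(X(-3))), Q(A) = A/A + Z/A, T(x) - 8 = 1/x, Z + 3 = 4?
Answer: 118222129/225 ≈ 5.2543e+5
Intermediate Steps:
Z = 1 (Z = -3 + 4 = 1)
X(O) = -2
T(x) = 8 + 1/x
Q(A) = 1 + 1/A (Q(A) = A/A + 1/A = 1 + 1/A)
D = 3193/15 (D = -4 + (218 - (1 + (8 + 1/(-2)))/(8 + 1/(-2))) = -4 + (218 - (1 + (8 - ½))/(8 - ½)) = -4 + (218 - (1 + 15/2)/15/2) = -4 + (218 - 2*17/(15*2)) = -4 + (218 - 1*17/15) = -4 + (218 - 17/15) = -4 + 3253/15 = 3193/15 ≈ 212.87)
(D + 8³)² = (3193/15 + 8³)² = (3193/15 + 512)² = (10873/15)² = 118222129/225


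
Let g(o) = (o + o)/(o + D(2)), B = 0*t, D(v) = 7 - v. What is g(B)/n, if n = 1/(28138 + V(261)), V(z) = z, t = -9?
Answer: 0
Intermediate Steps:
B = 0 (B = 0*(-9) = 0)
n = 1/28399 (n = 1/(28138 + 261) = 1/28399 ≈ 3.5212e-5)
g(o) = 2*o/(5 + o) (g(o) = (o + o)/(o + (7 - 1*2)) = (2*o)/(o + (7 - 2)) = (2*o)/(o + 5) = (2*o)/(5 + o) = 2*o/(5 + o))
g(B)/n = (2*0/(5 + 0))/(1/28399) = (2*0/5)*28399 = (2*0*(1/5))*28399 = 0*28399 = 0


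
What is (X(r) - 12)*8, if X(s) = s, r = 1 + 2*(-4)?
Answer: -152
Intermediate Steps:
r = -7 (r = 1 - 8 = -7)
(X(r) - 12)*8 = (-7 - 12)*8 = -19*8 = -152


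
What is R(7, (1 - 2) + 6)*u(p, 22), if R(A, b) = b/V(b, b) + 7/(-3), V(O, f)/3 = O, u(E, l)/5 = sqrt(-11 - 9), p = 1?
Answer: -20*I*sqrt(5) ≈ -44.721*I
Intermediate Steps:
u(E, l) = 10*I*sqrt(5) (u(E, l) = 5*sqrt(-11 - 9) = 5*sqrt(-20) = 5*(2*I*sqrt(5)) = 10*I*sqrt(5))
V(O, f) = 3*O
R(A, b) = -2 (R(A, b) = b/((3*b)) + 7/(-3) = b*(1/(3*b)) + 7*(-1/3) = 1/3 - 7/3 = -2)
R(7, (1 - 2) + 6)*u(p, 22) = -20*I*sqrt(5)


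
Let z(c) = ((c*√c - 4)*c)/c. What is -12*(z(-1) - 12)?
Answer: 192 + 12*I ≈ 192.0 + 12.0*I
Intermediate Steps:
z(c) = -4 + c^(3/2) (z(c) = ((c^(3/2) - 4)*c)/c = ((-4 + c^(3/2))*c)/c = (c*(-4 + c^(3/2)))/c = -4 + c^(3/2))
-12*(z(-1) - 12) = -12*((-4 + (-1)^(3/2)) - 12) = -12*((-4 - I) - 12) = -12*(-16 - I) = 192 + 12*I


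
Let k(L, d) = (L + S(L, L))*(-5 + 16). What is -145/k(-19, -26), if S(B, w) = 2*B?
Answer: 145/627 ≈ 0.23126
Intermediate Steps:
k(L, d) = 33*L (k(L, d) = (L + 2*L)*(-5 + 16) = (3*L)*11 = 33*L)
-145/k(-19, -26) = -145/(33*(-19)) = -145/(-627) = -145*(-1/627) = 145/627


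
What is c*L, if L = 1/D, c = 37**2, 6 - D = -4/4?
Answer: 1369/7 ≈ 195.57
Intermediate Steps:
D = 7 (D = 6 - (-4)/4 = 6 - 1*(-1) = 6 + 1 = 7)
c = 1369
L = 1/7 ≈ 0.14286
c*L = 1369*(1/7) = 1369/7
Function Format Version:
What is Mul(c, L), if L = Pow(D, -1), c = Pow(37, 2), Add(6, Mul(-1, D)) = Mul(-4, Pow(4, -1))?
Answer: Rational(1369, 7) ≈ 195.57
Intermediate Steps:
D = 7 (D = Add(6, Mul(-1, Mul(-4, Pow(4, -1)))) = Add(6, Mul(-1, Mul(-4, Rational(1, 4)))) = Add(6, Mul(-1, -1)) = Add(6, 1) = 7)
c = 1369
L = Rational(1, 7) (L = Pow(7, -1) = Rational(1, 7) ≈ 0.14286)
Mul(c, L) = Mul(1369, Rational(1, 7)) = Rational(1369, 7)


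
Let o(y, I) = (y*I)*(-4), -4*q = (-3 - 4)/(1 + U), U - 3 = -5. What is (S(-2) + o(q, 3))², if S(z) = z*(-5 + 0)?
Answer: 961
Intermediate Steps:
U = -2 (U = 3 - 5 = -2)
q = -7/4 (q = -(-3 - 4)/(4*(1 - 2)) = -(-7)/(4*(-1)) = -(-7)*(-1)/4 = -¼*7 = -7/4 ≈ -1.7500)
S(z) = -5*z (S(z) = z*(-5) = -5*z)
o(y, I) = -4*I*y (o(y, I) = (I*y)*(-4) = -4*I*y)
(S(-2) + o(q, 3))² = (-5*(-2) - 4*3*(-7/4))² = (10 + 21)² = 31² = 961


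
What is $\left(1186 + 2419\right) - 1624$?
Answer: $1981$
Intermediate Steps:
$\left(1186 + 2419\right) - 1624 = 3605 - 1624 = 1981$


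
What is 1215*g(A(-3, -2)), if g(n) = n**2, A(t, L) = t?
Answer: 10935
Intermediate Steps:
1215*g(A(-3, -2)) = 1215*(-3)**2 = 1215*9 = 10935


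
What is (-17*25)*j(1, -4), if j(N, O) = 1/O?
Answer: 425/4 ≈ 106.25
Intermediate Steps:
(-17*25)*j(1, -4) = -17*25/(-4) = -425*(-1/4) = 425/4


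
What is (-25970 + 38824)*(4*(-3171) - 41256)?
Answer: -693344760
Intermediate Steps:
(-25970 + 38824)*(4*(-3171) - 41256) = 12854*(-12684 - 41256) = 12854*(-53940) = -693344760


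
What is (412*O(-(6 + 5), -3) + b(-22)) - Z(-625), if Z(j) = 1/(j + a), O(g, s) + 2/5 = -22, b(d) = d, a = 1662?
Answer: -47965403/5185 ≈ -9250.8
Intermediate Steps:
O(g, s) = -112/5 (O(g, s) = -⅖ - 22 = -112/5)
Z(j) = 1/(1662 + j) (Z(j) = 1/(j + 1662) = 1/(1662 + j))
(412*O(-(6 + 5), -3) + b(-22)) - Z(-625) = (412*(-112/5) - 22) - 1/(1662 - 625) = (-46144/5 - 22) - 1/1037 = -46254/5 - 1*1/1037 = -46254/5 - 1/1037 = -47965403/5185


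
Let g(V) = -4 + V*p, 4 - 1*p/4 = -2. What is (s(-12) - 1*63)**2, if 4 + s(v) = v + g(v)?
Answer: 137641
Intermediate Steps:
p = 24 (p = 16 - 4*(-2) = 16 + 8 = 24)
g(V) = -4 + 24*V (g(V) = -4 + V*24 = -4 + 24*V)
s(v) = -8 + 25*v (s(v) = -4 + (v + (-4 + 24*v)) = -4 + (-4 + 25*v) = -8 + 25*v)
(s(-12) - 1*63)**2 = ((-8 + 25*(-12)) - 1*63)**2 = ((-8 - 300) - 63)**2 = (-308 - 63)**2 = (-371)**2 = 137641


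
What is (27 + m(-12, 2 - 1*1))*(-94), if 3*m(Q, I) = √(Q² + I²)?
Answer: -2538 - 94*√145/3 ≈ -2915.3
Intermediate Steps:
m(Q, I) = √(I² + Q²)/3 (m(Q, I) = √(Q² + I²)/3 = √(I² + Q²)/3)
(27 + m(-12, 2 - 1*1))*(-94) = (27 + √((2 - 1*1)² + (-12)²)/3)*(-94) = (27 + √((2 - 1)² + 144)/3)*(-94) = (27 + √(1² + 144)/3)*(-94) = (27 + √(1 + 144)/3)*(-94) = (27 + √145/3)*(-94) = -2538 - 94*√145/3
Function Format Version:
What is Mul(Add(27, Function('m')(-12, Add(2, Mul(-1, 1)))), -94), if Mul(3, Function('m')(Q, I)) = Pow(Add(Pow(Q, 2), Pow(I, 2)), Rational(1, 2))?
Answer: Add(-2538, Mul(Rational(-94, 3), Pow(145, Rational(1, 2)))) ≈ -2915.3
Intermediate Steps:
Function('m')(Q, I) = Mul(Rational(1, 3), Pow(Add(Pow(I, 2), Pow(Q, 2)), Rational(1, 2))) (Function('m')(Q, I) = Mul(Rational(1, 3), Pow(Add(Pow(Q, 2), Pow(I, 2)), Rational(1, 2))) = Mul(Rational(1, 3), Pow(Add(Pow(I, 2), Pow(Q, 2)), Rational(1, 2))))
Mul(Add(27, Function('m')(-12, Add(2, Mul(-1, 1)))), -94) = Mul(Add(27, Mul(Rational(1, 3), Pow(Add(Pow(Add(2, Mul(-1, 1)), 2), Pow(-12, 2)), Rational(1, 2)))), -94) = Mul(Add(27, Mul(Rational(1, 3), Pow(Add(Pow(Add(2, -1), 2), 144), Rational(1, 2)))), -94) = Mul(Add(27, Mul(Rational(1, 3), Pow(Add(Pow(1, 2), 144), Rational(1, 2)))), -94) = Mul(Add(27, Mul(Rational(1, 3), Pow(Add(1, 144), Rational(1, 2)))), -94) = Mul(Add(27, Mul(Rational(1, 3), Pow(145, Rational(1, 2)))), -94) = Add(-2538, Mul(Rational(-94, 3), Pow(145, Rational(1, 2))))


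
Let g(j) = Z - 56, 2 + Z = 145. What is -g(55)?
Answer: -87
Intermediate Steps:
Z = 143 (Z = -2 + 145 = 143)
g(j) = 87 (g(j) = 143 - 56 = 87)
-g(55) = -1*87 = -87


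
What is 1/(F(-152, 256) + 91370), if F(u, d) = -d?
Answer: 1/91114 ≈ 1.0975e-5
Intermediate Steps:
1/(F(-152, 256) + 91370) = 1/(-1*256 + 91370) = 1/(-256 + 91370) = 1/91114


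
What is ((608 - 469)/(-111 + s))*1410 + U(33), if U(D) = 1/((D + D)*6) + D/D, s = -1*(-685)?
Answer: 38919959/113652 ≈ 342.45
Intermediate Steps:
s = 685
U(D) = 1 + 1/(12*D) (U(D) = (⅙)/(2*D) + 1 = (1/(2*D))*(⅙) + 1 = 1/(12*D) + 1 = 1 + 1/(12*D))
((608 - 469)/(-111 + s))*1410 + U(33) = ((608 - 469)/(-111 + 685))*1410 + (1/12 + 33)/33 = (139/574)*1410 + (1/33)*(397/12) = (139*(1/574))*1410 + 397/396 = (139/574)*1410 + 397/396 = 97995/287 + 397/396 = 38919959/113652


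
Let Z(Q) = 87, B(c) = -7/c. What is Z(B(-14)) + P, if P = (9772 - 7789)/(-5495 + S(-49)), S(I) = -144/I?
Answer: 23315490/269111 ≈ 86.639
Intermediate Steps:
P = -97167/269111 (P = (9772 - 7789)/(-5495 - 144/(-49)) = 1983/(-5495 - 144*(-1/49)) = 1983/(-5495 + 144/49) = 1983/(-269111/49) = 1983*(-49/269111) = -97167/269111 ≈ -0.36107)
Z(B(-14)) + P = 87 - 97167/269111 = 23315490/269111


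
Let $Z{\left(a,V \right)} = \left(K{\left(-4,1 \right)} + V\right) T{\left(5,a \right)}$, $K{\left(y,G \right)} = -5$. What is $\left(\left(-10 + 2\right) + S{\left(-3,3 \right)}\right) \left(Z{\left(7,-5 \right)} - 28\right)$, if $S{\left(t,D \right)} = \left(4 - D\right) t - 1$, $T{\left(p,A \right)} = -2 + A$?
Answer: $936$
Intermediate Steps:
$S{\left(t,D \right)} = -1 + t \left(4 - D\right)$ ($S{\left(t,D \right)} = t \left(4 - D\right) - 1 = -1 + t \left(4 - D\right)$)
$Z{\left(a,V \right)} = \left(-5 + V\right) \left(-2 + a\right)$
$\left(\left(-10 + 2\right) + S{\left(-3,3 \right)}\right) \left(Z{\left(7,-5 \right)} - 28\right) = \left(\left(-10 + 2\right) - \left(13 - 9\right)\right) \left(\left(-5 - 5\right) \left(-2 + 7\right) - 28\right) = \left(-8 - 4\right) \left(\left(-10\right) 5 - 28\right) = \left(-8 - 4\right) \left(-50 - 28\right) = \left(-12\right) \left(-78\right) = 936$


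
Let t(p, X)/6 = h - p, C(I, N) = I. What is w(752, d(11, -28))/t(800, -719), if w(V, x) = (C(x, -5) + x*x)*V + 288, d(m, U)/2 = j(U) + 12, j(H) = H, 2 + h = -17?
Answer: -373136/2457 ≈ -151.87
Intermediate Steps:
h = -19 (h = -2 - 17 = -19)
d(m, U) = 24 + 2*U (d(m, U) = 2*(U + 12) = 2*(12 + U) = 24 + 2*U)
t(p, X) = -114 - 6*p (t(p, X) = 6*(-19 - p) = -114 - 6*p)
w(V, x) = 288 + V*(x + x²) (w(V, x) = (x + x*x)*V + 288 = (x + x²)*V + 288 = V*(x + x²) + 288 = 288 + V*(x + x²))
w(752, d(11, -28))/t(800, -719) = (288 + 752*(24 + 2*(-28)) + 752*(24 + 2*(-28))²)/(-114 - 6*800) = (288 + 752*(24 - 56) + 752*(24 - 56)²)/(-114 - 4800) = (288 + 752*(-32) + 752*(-32)²)/(-4914) = (288 - 24064 + 752*1024)*(-1/4914) = (288 - 24064 + 770048)*(-1/4914) = 746272*(-1/4914) = -373136/2457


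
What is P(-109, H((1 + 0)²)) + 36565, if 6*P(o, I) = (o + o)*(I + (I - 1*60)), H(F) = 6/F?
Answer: 38309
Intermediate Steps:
P(o, I) = o*(-60 + 2*I)/3 (P(o, I) = ((o + o)*(I + (I - 1*60)))/6 = ((2*o)*(I + (I - 60)))/6 = ((2*o)*(I + (-60 + I)))/6 = ((2*o)*(-60 + 2*I))/6 = (2*o*(-60 + 2*I))/6 = o*(-60 + 2*I)/3)
P(-109, H((1 + 0)²)) + 36565 = (⅔)*(-109)*(-30 + 6/((1 + 0)²)) + 36565 = (⅔)*(-109)*(-30 + 6/(1²)) + 36565 = (⅔)*(-109)*(-30 + 6/1) + 36565 = (⅔)*(-109)*(-30 + 6*1) + 36565 = (⅔)*(-109)*(-30 + 6) + 36565 = (⅔)*(-109)*(-24) + 36565 = 1744 + 36565 = 38309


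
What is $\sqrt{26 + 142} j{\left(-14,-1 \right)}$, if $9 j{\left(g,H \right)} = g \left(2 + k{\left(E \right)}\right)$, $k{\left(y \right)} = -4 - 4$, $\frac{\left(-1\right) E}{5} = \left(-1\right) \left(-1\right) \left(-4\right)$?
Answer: $\frac{56 \sqrt{42}}{3} \approx 120.97$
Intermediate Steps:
$E = 20$ ($E = - 5 \left(-1\right) \left(-1\right) \left(-4\right) = - 5 \cdot 1 \left(-4\right) = \left(-5\right) \left(-4\right) = 20$)
$k{\left(y \right)} = -8$ ($k{\left(y \right)} = -4 - 4 = -8$)
$j{\left(g,H \right)} = - \frac{2 g}{3}$ ($j{\left(g,H \right)} = \frac{g \left(2 - 8\right)}{9} = \frac{g \left(-6\right)}{9} = \frac{\left(-6\right) g}{9} = - \frac{2 g}{3}$)
$\sqrt{26 + 142} j{\left(-14,-1 \right)} = \sqrt{26 + 142} \left(\left(- \frac{2}{3}\right) \left(-14\right)\right) = \sqrt{168} \cdot \frac{28}{3} = 2 \sqrt{42} \cdot \frac{28}{3} = \frac{56 \sqrt{42}}{3}$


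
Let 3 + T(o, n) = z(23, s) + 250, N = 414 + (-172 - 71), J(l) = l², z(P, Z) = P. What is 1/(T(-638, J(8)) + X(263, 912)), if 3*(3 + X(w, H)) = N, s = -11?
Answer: 1/324 ≈ 0.0030864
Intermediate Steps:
N = 171 (N = 414 - 243 = 171)
X(w, H) = 54 (X(w, H) = -3 + (⅓)*171 = -3 + 57 = 54)
T(o, n) = 270 (T(o, n) = -3 + (23 + 250) = -3 + 273 = 270)
1/(T(-638, J(8)) + X(263, 912)) = 1/(270 + 54) = 1/324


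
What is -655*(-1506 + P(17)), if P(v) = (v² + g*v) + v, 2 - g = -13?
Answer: 618975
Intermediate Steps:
g = 15 (g = 2 - 1*(-13) = 2 + 13 = 15)
P(v) = v² + 16*v (P(v) = (v² + 15*v) + v = v² + 16*v)
-655*(-1506 + P(17)) = -655*(-1506 + 17*(16 + 17)) = -655*(-1506 + 17*33) = -655*(-1506 + 561) = -655*(-945) = 618975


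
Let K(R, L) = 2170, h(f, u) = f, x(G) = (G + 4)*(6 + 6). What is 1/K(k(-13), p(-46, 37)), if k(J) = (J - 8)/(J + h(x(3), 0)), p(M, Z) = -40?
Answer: 1/2170 ≈ 0.00046083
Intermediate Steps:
x(G) = 48 + 12*G (x(G) = (4 + G)*12 = 48 + 12*G)
k(J) = (-8 + J)/(84 + J) (k(J) = (J - 8)/(J + (48 + 12*3)) = (-8 + J)/(J + (48 + 36)) = (-8 + J)/(J + 84) = (-8 + J)/(84 + J))
1/K(k(-13), p(-46, 37)) = 1/2170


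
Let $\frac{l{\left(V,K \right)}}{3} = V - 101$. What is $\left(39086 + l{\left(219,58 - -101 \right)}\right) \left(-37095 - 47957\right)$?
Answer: $-3354450880$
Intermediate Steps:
$l{\left(V,K \right)} = -303 + 3 V$ ($l{\left(V,K \right)} = 3 \left(V - 101\right) = 3 \left(-101 + V\right) = -303 + 3 V$)
$\left(39086 + l{\left(219,58 - -101 \right)}\right) \left(-37095 - 47957\right) = \left(39086 + \left(-303 + 3 \cdot 219\right)\right) \left(-37095 - 47957\right) = \left(39086 + \left(-303 + 657\right)\right) \left(-85052\right) = \left(39086 + 354\right) \left(-85052\right) = 39440 \left(-85052\right) = -3354450880$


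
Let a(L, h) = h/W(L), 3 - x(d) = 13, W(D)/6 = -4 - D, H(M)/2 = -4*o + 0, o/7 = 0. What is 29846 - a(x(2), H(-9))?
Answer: 29846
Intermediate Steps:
o = 0 (o = 7*0 = 0)
H(M) = 0 (H(M) = 2*(-4*0 + 0) = 2*(0 + 0) = 2*0 = 0)
W(D) = -24 - 6*D (W(D) = 6*(-4 - D) = -24 - 6*D)
x(d) = -10 (x(d) = 3 - 1*13 = 3 - 13 = -10)
a(L, h) = h/(-24 - 6*L)
29846 - a(x(2), H(-9)) = 29846 - (-1)*0/(24 + 6*(-10)) = 29846 - (-1)*0/(24 - 60) = 29846 - (-1)*0/(-36) = 29846 - (-1)*0*(-1)/36 = 29846 - 1*0 = 29846 + 0 = 29846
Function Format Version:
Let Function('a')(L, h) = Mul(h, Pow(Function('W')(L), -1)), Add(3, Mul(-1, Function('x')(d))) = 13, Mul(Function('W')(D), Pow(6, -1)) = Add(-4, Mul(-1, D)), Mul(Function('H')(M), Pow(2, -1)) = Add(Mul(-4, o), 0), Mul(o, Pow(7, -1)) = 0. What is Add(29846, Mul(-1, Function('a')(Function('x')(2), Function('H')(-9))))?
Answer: 29846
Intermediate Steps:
o = 0 (o = Mul(7, 0) = 0)
Function('H')(M) = 0 (Function('H')(M) = Mul(2, Add(Mul(-4, 0), 0)) = Mul(2, Add(0, 0)) = Mul(2, 0) = 0)
Function('W')(D) = Add(-24, Mul(-6, D)) (Function('W')(D) = Mul(6, Add(-4, Mul(-1, D))) = Add(-24, Mul(-6, D)))
Function('x')(d) = -10 (Function('x')(d) = Add(3, Mul(-1, 13)) = Add(3, -13) = -10)
Function('a')(L, h) = Mul(h, Pow(Add(-24, Mul(-6, L)), -1))
Add(29846, Mul(-1, Function('a')(Function('x')(2), Function('H')(-9)))) = Add(29846, Mul(-1, Mul(-1, 0, Pow(Add(24, Mul(6, -10)), -1)))) = Add(29846, Mul(-1, Mul(-1, 0, Pow(Add(24, -60), -1)))) = Add(29846, Mul(-1, Mul(-1, 0, Pow(-36, -1)))) = Add(29846, Mul(-1, Mul(-1, 0, Rational(-1, 36)))) = Add(29846, Mul(-1, 0)) = Add(29846, 0) = 29846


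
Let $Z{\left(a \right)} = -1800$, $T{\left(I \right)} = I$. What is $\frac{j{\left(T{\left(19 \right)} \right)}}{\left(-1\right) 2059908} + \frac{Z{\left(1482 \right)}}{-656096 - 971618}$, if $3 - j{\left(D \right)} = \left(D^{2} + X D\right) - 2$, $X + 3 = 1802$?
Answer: $\frac{29962096409}{1676470545156} \approx 0.017872$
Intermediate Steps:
$X = 1799$ ($X = -3 + 1802 = 1799$)
$j{\left(D \right)} = 5 - D^{2} - 1799 D$ ($j{\left(D \right)} = 3 - \left(\left(D^{2} + 1799 D\right) - 2\right) = 3 - \left(-2 + D^{2} + 1799 D\right) = 5 - D^{2} - 1799 D$)
$\frac{j{\left(T{\left(19 \right)} \right)}}{\left(-1\right) 2059908} + \frac{Z{\left(1482 \right)}}{-656096 - 971618} = \frac{5 - 19^{2} - 34181}{\left(-1\right) 2059908} - \frac{1800}{-656096 - 971618} = \frac{5 - 361 - 34181}{-2059908} - \frac{1800}{-1627714} = \left(5 - 361 - 34181\right) \left(- \frac{1}{2059908}\right) - - \frac{900}{813857} = \left(-34537\right) \left(- \frac{1}{2059908}\right) + \frac{900}{813857} = \frac{34537}{2059908} + \frac{900}{813857} = \frac{29962096409}{1676470545156}$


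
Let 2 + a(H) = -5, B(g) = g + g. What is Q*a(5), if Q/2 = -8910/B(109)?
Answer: 62370/109 ≈ 572.20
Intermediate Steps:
B(g) = 2*g
a(H) = -7 (a(H) = -2 - 5 = -7)
Q = -8910/109 (Q = 2*(-8910/(2*109)) = 2*(-8910/218) = 2*(-8910*1/218) = 2*(-4455/109) = -8910/109 ≈ -81.743)
Q*a(5) = -8910/109*(-7) = 62370/109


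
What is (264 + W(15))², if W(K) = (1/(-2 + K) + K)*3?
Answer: 16160400/169 ≈ 95624.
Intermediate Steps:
W(K) = 3*K + 3/(-2 + K) (W(K) = (K + 1/(-2 + K))*3 = 3*K + 3/(-2 + K))
(264 + W(15))² = (264 + 3*(1 + 15² - 2*15)/(-2 + 15))² = (264 + 3*(1 + 225 - 30)/13)² = (264 + 3*(1/13)*196)² = (264 + 588/13)² = (4020/13)² = 16160400/169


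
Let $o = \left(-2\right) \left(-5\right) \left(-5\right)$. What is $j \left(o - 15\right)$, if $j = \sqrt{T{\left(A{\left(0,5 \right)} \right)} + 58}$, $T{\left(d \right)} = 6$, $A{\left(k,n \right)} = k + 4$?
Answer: $-520$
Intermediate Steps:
$A{\left(k,n \right)} = 4 + k$
$o = -50$ ($o = 10 \left(-5\right) = -50$)
$j = 8$ ($j = \sqrt{6 + 58} = \sqrt{64} = 8$)
$j \left(o - 15\right) = 8 \left(-50 - 15\right) = 8 \left(-65\right) = -520$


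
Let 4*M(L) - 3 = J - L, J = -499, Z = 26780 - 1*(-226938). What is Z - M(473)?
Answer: 1015841/4 ≈ 2.5396e+5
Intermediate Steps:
Z = 253718 (Z = 26780 + 226938 = 253718)
M(L) = -124 - L/4 (M(L) = 3/4 + (-499 - L)/4 = 3/4 + (-499/4 - L/4) = -124 - L/4)
Z - M(473) = 253718 - (-124 - 1/4*473) = 253718 - (-124 - 473/4) = 253718 - 1*(-969/4) = 253718 + 969/4 = 1015841/4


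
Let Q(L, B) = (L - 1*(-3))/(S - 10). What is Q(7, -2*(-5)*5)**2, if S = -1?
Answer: 100/121 ≈ 0.82645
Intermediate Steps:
Q(L, B) = -3/11 - L/11 (Q(L, B) = (L - 1*(-3))/(-1 - 10) = (L + 3)/(-11) = (3 + L)*(-1/11) = -3/11 - L/11)
Q(7, -2*(-5)*5)**2 = (-3/11 - 1/11*7)**2 = (-3/11 - 7/11)**2 = (-10/11)**2 = 100/121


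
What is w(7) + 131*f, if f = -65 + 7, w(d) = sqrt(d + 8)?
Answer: -7598 + sqrt(15) ≈ -7594.1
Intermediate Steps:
w(d) = sqrt(8 + d)
f = -58
w(7) + 131*f = sqrt(8 + 7) + 131*(-58) = sqrt(15) - 7598 = -7598 + sqrt(15)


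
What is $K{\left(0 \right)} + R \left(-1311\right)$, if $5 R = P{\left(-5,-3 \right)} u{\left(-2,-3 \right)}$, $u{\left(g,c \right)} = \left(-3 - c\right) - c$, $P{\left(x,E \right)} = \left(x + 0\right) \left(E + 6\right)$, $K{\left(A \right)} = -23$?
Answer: $11776$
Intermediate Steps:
$P{\left(x,E \right)} = x \left(6 + E\right)$
$u{\left(g,c \right)} = -3 - 2 c$
$R = -9$ ($R = \frac{- 5 \left(6 - 3\right) \left(-3 - -6\right)}{5} = \frac{\left(-5\right) 3 \left(-3 + 6\right)}{5} = \frac{\left(-15\right) 3}{5} = \frac{1}{5} \left(-45\right) = -9$)
$K{\left(0 \right)} + R \left(-1311\right) = -23 - -11799 = -23 + 11799 = 11776$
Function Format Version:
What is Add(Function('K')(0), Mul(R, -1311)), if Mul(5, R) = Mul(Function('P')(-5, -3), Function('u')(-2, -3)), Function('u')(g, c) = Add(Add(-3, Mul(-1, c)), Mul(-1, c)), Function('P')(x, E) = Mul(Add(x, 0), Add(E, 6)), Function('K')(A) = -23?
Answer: 11776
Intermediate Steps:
Function('P')(x, E) = Mul(x, Add(6, E))
Function('u')(g, c) = Add(-3, Mul(-2, c))
R = -9 (R = Mul(Rational(1, 5), Mul(Mul(-5, Add(6, -3)), Add(-3, Mul(-2, -3)))) = Mul(Rational(1, 5), Mul(Mul(-5, 3), Add(-3, 6))) = Mul(Rational(1, 5), Mul(-15, 3)) = Mul(Rational(1, 5), -45) = -9)
Add(Function('K')(0), Mul(R, -1311)) = Add(-23, Mul(-9, -1311)) = Add(-23, 11799) = 11776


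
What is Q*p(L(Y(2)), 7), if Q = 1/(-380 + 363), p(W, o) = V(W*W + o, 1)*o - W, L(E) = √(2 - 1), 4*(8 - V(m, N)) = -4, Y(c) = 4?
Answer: -62/17 ≈ -3.6471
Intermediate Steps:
V(m, N) = 9 (V(m, N) = 8 - ¼*(-4) = 8 + 1 = 9)
L(E) = 1 (L(E) = √1 = 1)
p(W, o) = -W + 9*o (p(W, o) = 9*o - W = -W + 9*o)
Q = -1/17 (Q = 1/(-17) = -1/17 ≈ -0.058824)
Q*p(L(Y(2)), 7) = -(-1*1 + 9*7)/17 = -(-1 + 63)/17 = -1/17*62 = -62/17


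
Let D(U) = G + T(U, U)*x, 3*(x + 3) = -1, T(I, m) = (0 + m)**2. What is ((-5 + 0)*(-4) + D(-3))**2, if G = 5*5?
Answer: 225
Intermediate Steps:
T(I, m) = m**2
G = 25
x = -10/3 (x = -3 + (1/3)*(-1) = -3 - 1/3 = -10/3 ≈ -3.3333)
D(U) = 25 - 10*U**2/3 (D(U) = 25 + U**2*(-10/3) = 25 - 10*U**2/3)
((-5 + 0)*(-4) + D(-3))**2 = ((-5 + 0)*(-4) + (25 - 10/3*(-3)**2))**2 = (-5*(-4) + (25 - 10/3*9))**2 = (20 + (25 - 30))**2 = (20 - 5)**2 = 15**2 = 225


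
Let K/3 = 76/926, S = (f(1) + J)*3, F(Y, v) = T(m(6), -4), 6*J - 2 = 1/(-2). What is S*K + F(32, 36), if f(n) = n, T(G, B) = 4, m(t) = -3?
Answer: 4559/926 ≈ 4.9233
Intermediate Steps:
J = ¼ (J = ⅓ + (1/(-2))/6 = ⅓ + (1*(-½))/6 = ⅓ + (⅙)*(-½) = ⅓ - 1/12 = ¼ ≈ 0.25000)
F(Y, v) = 4
S = 15/4 (S = (1 + ¼)*3 = (5/4)*3 = 15/4 ≈ 3.7500)
K = 114/463 (K = 3*(76/926) = 3*(76*(1/926)) = 3*(38/463) = 114/463 ≈ 0.24622)
S*K + F(32, 36) = (15/4)*(114/463) + 4 = 855/926 + 4 = 4559/926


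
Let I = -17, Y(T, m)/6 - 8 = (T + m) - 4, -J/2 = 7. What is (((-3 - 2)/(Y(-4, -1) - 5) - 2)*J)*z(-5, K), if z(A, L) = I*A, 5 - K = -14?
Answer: 20230/11 ≈ 1839.1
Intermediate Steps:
K = 19 (K = 5 - 1*(-14) = 5 + 14 = 19)
J = -14 (J = -2*7 = -14)
Y(T, m) = 24 + 6*T + 6*m (Y(T, m) = 48 + 6*((T + m) - 4) = 48 + 6*(-4 + T + m) = 48 + (-24 + 6*T + 6*m) = 24 + 6*T + 6*m)
z(A, L) = -17*A
(((-3 - 2)/(Y(-4, -1) - 5) - 2)*J)*z(-5, K) = (((-3 - 2)/((24 + 6*(-4) + 6*(-1)) - 5) - 2)*(-14))*(-17*(-5)) = ((-5/((24 - 24 - 6) - 5) - 2)*(-14))*85 = ((-5/(-6 - 5) - 2)*(-14))*85 = ((-5/(-11) - 2)*(-14))*85 = ((-5*(-1/11) - 2)*(-14))*85 = ((5/11 - 2)*(-14))*85 = -17/11*(-14)*85 = (238/11)*85 = 20230/11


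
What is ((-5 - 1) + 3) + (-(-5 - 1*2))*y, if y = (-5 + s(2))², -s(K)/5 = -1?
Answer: -3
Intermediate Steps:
s(K) = 5 (s(K) = -5*(-1) = 5)
y = 0 (y = (-5 + 5)² = 0² = 0)
((-5 - 1) + 3) + (-(-5 - 1*2))*y = ((-5 - 1) + 3) - (-5 - 1*2)*0 = (-6 + 3) - (-5 - 2)*0 = -3 - 1*(-7)*0 = -3 + 7*0 = -3 + 0 = -3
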